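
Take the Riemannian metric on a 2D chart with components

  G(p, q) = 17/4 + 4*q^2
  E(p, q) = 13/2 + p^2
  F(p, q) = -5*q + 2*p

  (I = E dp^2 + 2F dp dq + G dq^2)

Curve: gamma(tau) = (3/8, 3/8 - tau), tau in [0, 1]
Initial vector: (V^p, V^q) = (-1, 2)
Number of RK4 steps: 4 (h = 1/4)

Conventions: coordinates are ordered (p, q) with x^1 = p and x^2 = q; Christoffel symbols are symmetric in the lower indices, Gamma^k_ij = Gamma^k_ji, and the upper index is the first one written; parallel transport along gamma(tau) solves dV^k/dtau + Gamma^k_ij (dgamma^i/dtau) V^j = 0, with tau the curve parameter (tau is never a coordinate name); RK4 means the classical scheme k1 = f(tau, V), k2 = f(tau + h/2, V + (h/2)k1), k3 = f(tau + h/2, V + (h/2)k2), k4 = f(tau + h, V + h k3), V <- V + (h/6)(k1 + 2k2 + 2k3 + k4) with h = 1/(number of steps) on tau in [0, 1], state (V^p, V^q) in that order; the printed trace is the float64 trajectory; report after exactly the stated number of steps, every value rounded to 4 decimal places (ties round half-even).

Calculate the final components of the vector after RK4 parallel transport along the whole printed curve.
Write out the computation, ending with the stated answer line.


gamma'(tau) = (0, -1); f(tau, V)^k = -Gamma^k_ij(gamma(tau)) gamma'^i(tau) V^j; h = 1/4; intermediate values shown to 6 dp
curve data and Christoffel symbols at the stage parameters:
  tau = 0.000000: gamma = (0.375000, 0.375000), gamma' = (0.000000, -1.000000); Gamma_ppp = 0.132107, Gamma_ppq = 0.000000, Gamma_pqq = -0.729008, Gamma_qpp = 0.446467, Gamma_qpq = 0.000000, Gamma_qqq = 0.141271
  tau = 0.125000: gamma = (0.375000, 0.250000), gamma' = (0.000000, -1.000000); Gamma_ppp = 0.090693, Gamma_ppq = 0.000000, Gamma_pqq = -0.742420, Gamma_qpp = 0.454521, Gamma_qpq = 0.000000, Gamma_qqq = 0.139731
  tau = 0.250000: gamma = (0.375000, 0.125000), gamma' = (0.000000, -1.000000); Gamma_ppp = 0.047767, Gamma_ppq = 0.000000, Gamma_pqq = -0.755536, Gamma_qpp = 0.462384, Gamma_qpq = 0.000000, Gamma_qqq = 0.137842
  tau = 0.375000: gamma = (0.375000, 0.000000), gamma' = (0.000000, -1.000000); Gamma_ppp = 0.003389, Gamma_ppq = 0.000000, Gamma_pqq = -0.768253, Gamma_qpp = 0.469990, Gamma_qpq = 0.000000, Gamma_qqq = 0.135574
  tau = 0.500000: gamma = (0.375000, -0.125000), gamma' = (0.000000, -1.000000); Gamma_ppp = -0.042353, Gamma_ppq = 0.000000, Gamma_pqq = -0.780459, Gamma_qpp = 0.477272, Gamma_qpq = 0.000000, Gamma_qqq = 0.132900
  tau = 0.625000: gamma = (0.375000, -0.250000), gamma' = (0.000000, -1.000000); Gamma_ppp = -0.089345, Gamma_ppq = 0.000000, Gamma_pqq = -0.792031, Gamma_qpp = 0.484153, Gamma_qpq = 0.000000, Gamma_qqq = 0.129792
  tau = 0.750000: gamma = (0.375000, -0.375000), gamma' = (0.000000, -1.000000); Gamma_ppp = -0.137442, Gamma_ppq = 0.000000, Gamma_pqq = -0.802836, Gamma_qpp = 0.490553, Gamma_qpq = 0.000000, Gamma_qqq = 0.126222
  tau = 0.875000: gamma = (0.375000, -0.500000), gamma' = (0.000000, -1.000000); Gamma_ppp = -0.186465, Gamma_ppq = 0.000000, Gamma_pqq = -0.812731, Gamma_qpp = 0.496383, Gamma_qpq = 0.000000, Gamma_qqq = 0.122167
  tau = 1.000000: gamma = (0.375000, -0.625000), gamma' = (0.000000, -1.000000); Gamma_ppp = -0.236200, Gamma_ppq = 0.000000, Gamma_pqq = -0.821566, Gamma_qpp = 0.501553, Gamma_qpq = 0.000000, Gamma_qqq = 0.117603
step 0: V^p = -1.0000, V^q = 2.0000
step 1: k1 = (-1.458016, 0.282542), k2 = (-1.511061, 0.284397), k3 = (-1.511233, 0.284430), k4 = (-1.564796, 0.285485); V <- V + (h/6)(k1 + 2k2 + 2k3 + k4): V^p = -1.3778, V^q = 2.0711
step 2: k1 = (-1.564768, 0.285480), k2 = (-1.618521, 0.285621), k3 = (-1.618535, 0.285624), k4 = (-1.672115, 0.284735); V <- V + (h/6)(k1 + 2k2 + 2k3 + k4): V^p = -1.7824, V^q = 2.1424
step 3: k1 = (-1.672082, 0.284729), k2 = (-1.725063, 0.282689), k3 = (-1.724861, 0.282656), k4 = (-1.776754, 0.279342); V <- V + (h/6)(k1 + 2k2 + 2k3 + k4): V^p = -2.2136, V^q = 2.2130
step 4: k1 = (-1.776715, 0.279336), k2 = (-1.826991, 0.274627), k3 = (-1.826512, 0.274555), k4 = (-1.874556, 0.268334); V <- V + (h/6)(k1 + 2k2 + 2k3 + k4): V^p = -2.6702, V^q = 2.2816

Answer: V^p = -2.6702, V^q = 2.2816


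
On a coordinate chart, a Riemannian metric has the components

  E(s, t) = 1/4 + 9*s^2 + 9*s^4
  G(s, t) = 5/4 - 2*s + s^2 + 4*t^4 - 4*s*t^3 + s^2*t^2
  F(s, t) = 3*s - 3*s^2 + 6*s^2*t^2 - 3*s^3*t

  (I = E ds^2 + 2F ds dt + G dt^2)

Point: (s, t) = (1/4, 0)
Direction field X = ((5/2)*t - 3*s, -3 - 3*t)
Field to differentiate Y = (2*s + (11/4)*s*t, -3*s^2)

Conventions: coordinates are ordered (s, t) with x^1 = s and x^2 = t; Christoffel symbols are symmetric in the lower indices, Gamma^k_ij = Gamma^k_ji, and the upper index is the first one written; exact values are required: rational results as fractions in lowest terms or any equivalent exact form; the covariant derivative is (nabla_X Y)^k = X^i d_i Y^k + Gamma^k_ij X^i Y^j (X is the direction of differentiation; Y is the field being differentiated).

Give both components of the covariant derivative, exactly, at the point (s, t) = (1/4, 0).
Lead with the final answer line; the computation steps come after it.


Answer: (nabla_X Y)^s = -133257/24400, (nabla_X Y)^t = 73251/24400

E = 217/256, F = 9/16, G = 13/16 at the point
E_s = 81/16, E_t = 0, F_s = 3/2, F_t = -3/64, G_s = -3/2, G_t = 0
EG - F^2 = 1525/4096;  g^inv = (4096/1525) * [[13/16, -9/16], [-9/16, 217/256]]
first-kind symbols [ij,l] = (1/2)(d_i g_jl + d_j g_il - d_l g_ij): [ss,s] = E_s/2 = 81/32, [ss,t] = F_s - E_t/2 = 3/2, [st,s] = E_t/2 = 0, [st,t] = G_s/2 = -3/4, [tt,s] = F_t - G_s/2 = 45/64, [tt,t] = G_t/2 = 0
Gamma^s_ij = (G*[ij,s] - F*[ij,t])/(EG - F^2), Gamma^t_ij = (E*[ij,t] - F*[ij,s])/(EG - F^2)
Gamma_sss = 4968/1525, Gamma_sst = 1728/1525, Gamma_stt = 468/305, Gamma_tss = -624/1525, Gamma_tst = -2604/1525, Gamma_ttt = -324/305
X = (-3/4, -3), Y = (1/2, -3/16) at the point


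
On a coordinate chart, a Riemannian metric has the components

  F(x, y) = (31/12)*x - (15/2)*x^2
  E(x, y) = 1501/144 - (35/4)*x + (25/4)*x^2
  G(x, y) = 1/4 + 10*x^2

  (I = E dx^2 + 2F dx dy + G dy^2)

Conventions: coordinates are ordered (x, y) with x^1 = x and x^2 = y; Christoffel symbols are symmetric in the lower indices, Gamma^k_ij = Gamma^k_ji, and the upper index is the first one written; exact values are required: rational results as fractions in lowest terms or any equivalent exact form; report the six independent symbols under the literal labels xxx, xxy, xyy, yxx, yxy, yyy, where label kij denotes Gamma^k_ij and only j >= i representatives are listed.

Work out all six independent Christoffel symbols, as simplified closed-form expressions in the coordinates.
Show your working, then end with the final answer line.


E = 1501/144 - (35/4)*x + (25/4)*x^2; F = (31/12)*x - (15/2)*x^2; G = 1/4 + 10*x^2
Gamma^k_ij = (1/2) g^{kl} (d_i g_jl + d_j g_il - d_l g_ij), with g^inv = (1/(EG-F^2)) [[G, -F], [-F, E]]
first partials: E_x = -35/4 + (25/2)*x, E_y = 0, F_x = 31/12 - 15*x, F_y = 0, G_x = 20*x, G_y = 0
D = EG - F^2 = 1501/576 - (35/16)*x + (793/8)*x^2 - (195/4)*x^3 + (25/4)*x^4
expanded: Gamma^x_xx = (G E_x - 2F F_x + F E_y)/(2D), Gamma^x_xy = (G E_y - F G_x)/(2D), Gamma^x_yy = (2G F_y - G G_x - F G_y)/(2D), Gamma^y_xx = (2E F_x - E E_y - F E_x)/(2D), Gamma^y_xy = (E G_x - F E_y)/(2D), Gamma^y_yy = (E G_y - 2F F_y + F G_x)/(2D); substitute and cancel common factors

Answer: Gamma_xxx = (-28800*x^3 + 8280*x^2 - 2944*x - 630)/(3600*x^4 - 28080*x^3 + 57096*x^2 - 1260*x + 1501), Gamma_xxy = (43200*x^3 - 14880*x^2)/(3600*x^4 - 28080*x^3 + 57096*x^2 - 1260*x + 1501), Gamma_xyy = (-57600*x^3 - 1440*x)/(3600*x^4 - 28080*x^3 + 57096*x^2 - 1260*x + 1501), Gamma_yxx = (-81000*x^3 + 170100*x^2 - 289710*x + 46531)/(10800*x^4 - 84240*x^3 + 171288*x^2 - 3780*x + 4503), Gamma_yxy = (36000*x^3 - 50400*x^2 + 60040*x)/(3600*x^4 - 28080*x^3 + 57096*x^2 - 1260*x + 1501), Gamma_yyy = (-43200*x^3 + 14880*x^2)/(3600*x^4 - 28080*x^3 + 57096*x^2 - 1260*x + 1501)


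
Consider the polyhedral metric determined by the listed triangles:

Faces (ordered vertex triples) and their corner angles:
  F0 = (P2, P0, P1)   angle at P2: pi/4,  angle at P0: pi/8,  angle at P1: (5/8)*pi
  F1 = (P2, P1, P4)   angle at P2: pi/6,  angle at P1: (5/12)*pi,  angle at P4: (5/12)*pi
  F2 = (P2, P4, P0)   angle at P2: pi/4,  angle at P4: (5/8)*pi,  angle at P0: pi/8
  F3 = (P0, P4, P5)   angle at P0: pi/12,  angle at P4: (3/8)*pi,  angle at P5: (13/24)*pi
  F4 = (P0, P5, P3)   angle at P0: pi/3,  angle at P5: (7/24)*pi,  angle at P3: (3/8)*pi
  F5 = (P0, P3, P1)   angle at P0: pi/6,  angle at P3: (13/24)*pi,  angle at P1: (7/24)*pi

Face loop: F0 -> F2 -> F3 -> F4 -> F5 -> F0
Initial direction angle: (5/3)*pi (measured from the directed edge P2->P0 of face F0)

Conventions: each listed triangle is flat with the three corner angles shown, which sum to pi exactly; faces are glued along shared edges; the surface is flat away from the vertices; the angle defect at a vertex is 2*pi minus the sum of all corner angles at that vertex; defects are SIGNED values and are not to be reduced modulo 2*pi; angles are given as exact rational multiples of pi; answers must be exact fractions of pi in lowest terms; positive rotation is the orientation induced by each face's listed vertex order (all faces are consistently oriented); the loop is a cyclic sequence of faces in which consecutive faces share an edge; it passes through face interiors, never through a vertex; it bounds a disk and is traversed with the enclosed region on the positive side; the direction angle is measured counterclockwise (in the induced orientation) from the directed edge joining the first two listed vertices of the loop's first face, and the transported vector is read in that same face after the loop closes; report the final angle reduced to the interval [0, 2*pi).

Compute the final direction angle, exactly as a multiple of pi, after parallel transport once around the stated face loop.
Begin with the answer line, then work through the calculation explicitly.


Answer: final direction angle = (5/6)*pi

enclosed vertex P0: corner angles sum to (5/6)*pi, defect = 2*pi - (5/6)*pi = (7/6)*pi
transport around the loop rotates by the sum of enclosed defects; add to the initial angle mod 2*pi
final angle = (5/3)*pi + (7/6)*pi = (5/6)*pi (mod 2*pi)


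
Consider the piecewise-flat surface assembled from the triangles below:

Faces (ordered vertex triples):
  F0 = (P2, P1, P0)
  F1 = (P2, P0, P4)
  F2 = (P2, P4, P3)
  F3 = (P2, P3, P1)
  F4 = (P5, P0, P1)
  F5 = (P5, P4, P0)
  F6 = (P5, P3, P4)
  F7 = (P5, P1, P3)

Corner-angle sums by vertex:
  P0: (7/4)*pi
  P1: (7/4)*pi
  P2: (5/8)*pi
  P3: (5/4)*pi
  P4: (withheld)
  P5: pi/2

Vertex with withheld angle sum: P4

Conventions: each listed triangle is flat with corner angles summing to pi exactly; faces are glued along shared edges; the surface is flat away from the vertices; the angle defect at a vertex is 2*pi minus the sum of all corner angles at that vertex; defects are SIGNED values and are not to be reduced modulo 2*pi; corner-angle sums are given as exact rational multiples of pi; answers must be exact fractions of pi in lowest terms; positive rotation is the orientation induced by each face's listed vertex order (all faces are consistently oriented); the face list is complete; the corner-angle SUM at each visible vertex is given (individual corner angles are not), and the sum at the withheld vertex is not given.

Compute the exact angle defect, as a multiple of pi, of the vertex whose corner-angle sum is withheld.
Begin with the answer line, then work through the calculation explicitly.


Answer: defect(P4) = -pi/8

V = 6, E = 12, F = 8; chi = V - E + F = 2
Gauss-Bonnet: total defect = 2*pi*chi = 4*pi; visible defects sum to (33/8)*pi


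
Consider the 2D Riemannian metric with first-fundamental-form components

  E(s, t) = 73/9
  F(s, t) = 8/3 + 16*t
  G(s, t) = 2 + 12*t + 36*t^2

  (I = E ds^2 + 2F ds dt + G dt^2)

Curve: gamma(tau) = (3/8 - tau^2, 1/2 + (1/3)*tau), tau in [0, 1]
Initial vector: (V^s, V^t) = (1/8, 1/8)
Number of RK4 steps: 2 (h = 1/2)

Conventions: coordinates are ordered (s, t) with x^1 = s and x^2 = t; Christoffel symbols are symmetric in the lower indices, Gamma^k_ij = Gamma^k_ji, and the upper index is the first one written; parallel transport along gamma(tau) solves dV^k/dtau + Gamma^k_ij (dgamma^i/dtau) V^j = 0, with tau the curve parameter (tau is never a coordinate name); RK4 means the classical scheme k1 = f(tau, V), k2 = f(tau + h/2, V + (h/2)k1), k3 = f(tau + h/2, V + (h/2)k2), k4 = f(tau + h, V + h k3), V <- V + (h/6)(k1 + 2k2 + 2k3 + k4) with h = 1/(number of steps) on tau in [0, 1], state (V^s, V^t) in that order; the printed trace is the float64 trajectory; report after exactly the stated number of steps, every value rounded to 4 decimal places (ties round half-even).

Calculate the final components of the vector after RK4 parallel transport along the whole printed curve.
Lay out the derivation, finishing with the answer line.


gamma'(tau) = (-2*tau, 1/3); f(tau, V)^k = -Gamma^k_ij(gamma(tau)) gamma'^i(tau) V^j; h = 1/2; intermediate values shown to 6 dp
curve data and Christoffel symbols at the stage parameters:
  tau = 0.000000: gamma = (0.375000, 0.500000), gamma' = (0.000000, 0.333333); Gamma_sss = 0.000000, Gamma_sst = 0.000000, Gamma_stt = 0.663594, Gamma_tss = 0.000000, Gamma_tst = 0.000000, Gamma_ttt = 0.995392
  tau = 0.250000: gamma = (0.312500, 0.583333), gamma' = (-0.500000, 0.333333); Gamma_sss = 0.000000, Gamma_sst = 0.000000, Gamma_stt = 0.564153, Gamma_tss = 0.000000, Gamma_tst = 0.000000, Gamma_ttt = 0.952008
  tau = 0.500000: gamma = (0.125000, 0.666667), gamma' = (-1.000000, 0.333333); Gamma_sss = 0.000000, Gamma_sst = 0.000000, Gamma_stt = 0.483221, Gamma_tss = 0.000000, Gamma_tst = 0.000000, Gamma_ttt = 0.906040
  tau = 0.750000: gamma = (-0.187500, 0.750000), gamma' = (-1.500000, 0.333333); Gamma_sss = 0.000000, Gamma_sst = 0.000000, Gamma_stt = 0.417089, Gamma_tss = 0.000000, Gamma_tst = 0.000000, Gamma_ttt = 0.860246
  tau = 1.000000: gamma = (-0.625000, 0.833333), gamma' = (-2.000000, 0.333333); Gamma_sss = 0.000000, Gamma_sst = 0.000000, Gamma_stt = 0.362720, Gamma_tss = 0.000000, Gamma_tst = 0.000000, Gamma_ttt = 0.816121
step 0: V^s = 0.1250, V^t = 0.1250
step 1: k1 = (-0.027650, -0.041475), k2 = (-0.021557, -0.036377), k3 = (-0.021796, -0.036781), k4 = (-0.017172, -0.032197); V <- V + (h/6)(k1 + 2k2 + 2k3 + k4): V^s = 0.1140, V^t = 0.1067
step 2: k1 = (-0.017181, -0.032215), k2 = (-0.013710, -0.028277), k3 = (-0.013847, -0.028560), k4 = (-0.011170, -0.025133); V <- V + (h/6)(k1 + 2k2 + 2k3 + k4): V^s = 0.1071, V^t = 0.0924

Answer: V^s = 0.1071, V^t = 0.0924


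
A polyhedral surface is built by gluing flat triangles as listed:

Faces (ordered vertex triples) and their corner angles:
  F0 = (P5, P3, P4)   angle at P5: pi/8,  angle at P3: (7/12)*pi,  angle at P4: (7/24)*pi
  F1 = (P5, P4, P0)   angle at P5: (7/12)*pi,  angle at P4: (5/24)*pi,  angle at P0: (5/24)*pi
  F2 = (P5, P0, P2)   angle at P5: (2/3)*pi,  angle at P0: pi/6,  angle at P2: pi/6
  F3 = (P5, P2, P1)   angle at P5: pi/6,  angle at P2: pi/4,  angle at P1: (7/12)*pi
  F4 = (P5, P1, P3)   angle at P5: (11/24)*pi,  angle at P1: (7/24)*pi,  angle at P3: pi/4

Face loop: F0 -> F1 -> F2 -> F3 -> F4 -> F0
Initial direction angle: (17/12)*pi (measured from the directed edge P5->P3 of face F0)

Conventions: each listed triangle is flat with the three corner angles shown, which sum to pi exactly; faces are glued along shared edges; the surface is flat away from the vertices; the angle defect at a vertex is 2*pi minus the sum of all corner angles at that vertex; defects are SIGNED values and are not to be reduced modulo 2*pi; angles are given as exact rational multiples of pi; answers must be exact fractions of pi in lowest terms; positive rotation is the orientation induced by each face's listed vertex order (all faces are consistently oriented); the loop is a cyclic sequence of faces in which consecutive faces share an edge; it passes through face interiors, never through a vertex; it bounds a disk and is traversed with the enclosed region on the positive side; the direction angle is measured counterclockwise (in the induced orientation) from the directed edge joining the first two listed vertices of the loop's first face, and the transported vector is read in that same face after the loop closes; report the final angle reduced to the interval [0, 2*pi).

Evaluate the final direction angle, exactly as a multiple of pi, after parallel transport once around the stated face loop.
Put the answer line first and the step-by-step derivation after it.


Answer: final direction angle = (17/12)*pi

enclosed vertex P5: corner angles sum to 2*pi, defect = 2*pi - 2*pi = 0
transport around the loop rotates by the sum of enclosed defects; add to the initial angle mod 2*pi
final angle = (17/12)*pi + 0 = (17/12)*pi (mod 2*pi)


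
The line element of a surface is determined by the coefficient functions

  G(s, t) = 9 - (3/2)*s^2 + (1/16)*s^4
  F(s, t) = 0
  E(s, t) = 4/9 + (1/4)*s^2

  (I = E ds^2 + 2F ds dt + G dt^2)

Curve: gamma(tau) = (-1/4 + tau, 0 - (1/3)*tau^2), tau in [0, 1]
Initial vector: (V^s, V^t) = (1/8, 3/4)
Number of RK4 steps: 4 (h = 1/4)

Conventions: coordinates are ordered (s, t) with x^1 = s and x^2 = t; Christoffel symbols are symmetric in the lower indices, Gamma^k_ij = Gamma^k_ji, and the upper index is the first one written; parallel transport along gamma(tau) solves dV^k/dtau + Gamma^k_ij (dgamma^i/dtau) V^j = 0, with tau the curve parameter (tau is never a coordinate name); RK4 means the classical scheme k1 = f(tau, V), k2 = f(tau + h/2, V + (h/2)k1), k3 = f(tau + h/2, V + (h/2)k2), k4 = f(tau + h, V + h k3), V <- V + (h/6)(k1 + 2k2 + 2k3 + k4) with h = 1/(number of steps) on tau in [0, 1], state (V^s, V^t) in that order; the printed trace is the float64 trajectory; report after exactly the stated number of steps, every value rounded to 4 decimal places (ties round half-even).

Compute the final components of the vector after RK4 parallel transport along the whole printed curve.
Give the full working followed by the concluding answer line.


gamma'(tau) = (1, -(2/3)*tau); f(tau, V)^k = -Gamma^k_ij(gamma(tau)) gamma'^i(tau) V^j; h = 1/4; intermediate values shown to 6 dp
curve data and Christoffel symbols at the stage parameters:
  tau = 0.000000: gamma = (-0.250000, 0.000000), gamma' = (1.000000, 0.000000); Gamma_sss = -0.135849, Gamma_sst = 0.000000, Gamma_stt = -0.810849, Gamma_tss = 0.000000, Gamma_tst = 0.041885, Gamma_ttt = 0.000000
  tau = 0.125000: gamma = (-0.125000, -0.005208), gamma' = (1.000000, -0.083333); Gamma_sss = -0.069700, Gamma_sst = 0.000000, Gamma_stt = -0.417655, Gamma_tss = 0.000000, Gamma_tst = 0.020860, Gamma_ttt = 0.000000
  tau = 0.250000: gamma = (0.000000, -0.020833), gamma' = (1.000000, -0.166667); Gamma_sss = 0.000000, Gamma_sst = 0.000000, Gamma_stt = 0.000000, Gamma_tss = 0.000000, Gamma_tst = 0.000000, Gamma_ttt = 0.000000
  tau = 0.375000: gamma = (0.125000, -0.046875), gamma' = (1.000000, -0.250000); Gamma_sss = 0.069700, Gamma_sst = 0.000000, Gamma_stt = 0.417655, Gamma_tss = 0.000000, Gamma_tst = -0.020860, Gamma_ttt = 0.000000
  tau = 0.500000: gamma = (0.250000, -0.083333), gamma' = (1.000000, -0.333333); Gamma_sss = 0.135849, Gamma_sst = 0.000000, Gamma_stt = 0.810849, Gamma_tss = 0.000000, Gamma_tst = -0.041885, Gamma_ttt = 0.000000
  tau = 0.625000: gamma = (0.375000, -0.130208), gamma' = (1.000000, -0.416667); Gamma_sss = 0.195475, Gamma_sst = 0.000000, Gamma_stt = 1.159106, Gamma_tss = 0.000000, Gamma_tst = -0.063241, Gamma_ttt = 0.000000
  tau = 0.750000: gamma = (0.500000, -0.187500), gamma' = (1.000000, -0.500000); Gamma_sss = 0.246575, Gamma_sst = 0.000000, Gamma_stt = 1.448630, Gamma_tss = 0.000000, Gamma_tst = -0.085106, Gamma_ttt = 0.000000
  tau = 0.875000: gamma = (0.625000, -0.255208), gamma' = (1.000000, -0.583333); Gamma_sss = 0.288231, Gamma_sst = 0.000000, Gamma_stt = 1.673088, Gamma_tss = 0.000000, Gamma_tst = -0.107672, Gamma_ttt = 0.000000
  tau = 1.000000: gamma = (0.750000, -0.333333), gamma' = (1.000000, -0.666667); Gamma_sss = 0.320475, Gamma_sst = 0.000000, Gamma_stt = 1.832715, Gamma_tss = 0.000000, Gamma_tst = -0.131148, Gamma_ttt = 0.000000
step 0: V^s = 0.1250, V^t = 0.7500
step 1: k1 = (0.016981, -0.031414), k2 = (-0.017106, -0.015342), k3 = (-0.017473, -0.015392), k4 = (0.000000, 0.000000); V <- V + (h/6)(k1 + 2k2 + 2k3 + k4): V^s = 0.1228, V^t = 0.7461
step 2: k1 = (0.000000, 0.000000), k2 = (0.069345, 0.014924), k3 = (0.068936, 0.014918), k4 = (0.183647, 0.029452); V <- V + (h/6)(k1 + 2k2 + 2k3 + k4): V^s = 0.1420, V^t = 0.7498
step 3: k1 = (0.183379, 0.029425), k2 = (0.331683, 0.043308), k3 = (0.328898, 0.042929), k4 = (0.495608, 0.055188); V <- V + (h/6)(k1 + 2k2 + 2k3 + k4): V^s = 0.2253, V^t = 0.7606
step 4: k1 = (0.495319, 0.055139), k2 = (0.666209, 0.064590), k3 = (0.661205, 0.063376), k4 = (0.823422, 0.067668); V <- V + (h/6)(k1 + 2k2 + 2k3 + k4): V^s = 0.3909, V^t = 0.7763

Answer: V^s = 0.3909, V^t = 0.7763


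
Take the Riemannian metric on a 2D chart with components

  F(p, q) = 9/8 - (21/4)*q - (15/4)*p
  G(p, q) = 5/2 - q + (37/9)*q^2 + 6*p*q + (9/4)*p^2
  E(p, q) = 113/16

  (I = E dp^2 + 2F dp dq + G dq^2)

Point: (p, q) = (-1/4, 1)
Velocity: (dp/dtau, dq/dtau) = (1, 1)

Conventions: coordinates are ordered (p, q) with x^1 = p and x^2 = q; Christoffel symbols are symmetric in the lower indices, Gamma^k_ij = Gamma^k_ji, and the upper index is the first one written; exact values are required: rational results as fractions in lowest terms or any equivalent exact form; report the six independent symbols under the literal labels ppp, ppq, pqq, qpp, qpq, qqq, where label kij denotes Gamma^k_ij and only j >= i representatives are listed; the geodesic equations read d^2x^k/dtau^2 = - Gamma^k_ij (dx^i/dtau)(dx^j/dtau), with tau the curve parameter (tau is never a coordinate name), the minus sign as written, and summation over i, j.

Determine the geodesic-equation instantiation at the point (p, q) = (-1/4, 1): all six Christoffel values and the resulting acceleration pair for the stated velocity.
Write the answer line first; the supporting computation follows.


Answer: Gamma_ppp = -110160/183101, Gamma_ppq = 71604/183101, Gamma_pqq = -217179/183101, Gamma_qpp = -244080/183101, Gamma_qpq = 158652/183101, Gamma_qqq = -39604/183101; accelerations (d^2p/dtau^2, d^2q/dtau^2) = (184131/183101, -33620/183101)

E = 113/16, F = -51/16, G = 2449/576 at the point
E_p = 0, E_q = 0, F_p = -15/4, F_q = -21/4, G_p = 39/8, G_q = 103/18
EG - F^2 = 183101/9216;  g^inv = (9216/183101) * [[2449/576, 51/16], [51/16, 113/16]]
first-kind symbols [ij,l] = (1/2)(d_i g_jl + d_j g_il - d_l g_ij): [pp,p] = E_p/2 = 0, [pp,q] = F_p - E_q/2 = -15/4, [pq,p] = E_q/2 = 0, [pq,q] = G_p/2 = 39/16, [qq,p] = F_q - G_p/2 = -123/16, [qq,q] = G_q/2 = 103/36
Gamma^p_ij = (G*[ij,p] - F*[ij,q])/(EG - F^2), Gamma^q_ij = (E*[ij,q] - F*[ij,p])/(EG - F^2)
Gamma_ppp = -110160/183101, Gamma_ppq = 71604/183101, Gamma_pqq = -217179/183101, Gamma_qpp = -244080/183101, Gamma_qpq = 158652/183101, Gamma_qqq = -39604/183101
d^2p/dtau^2 = -(Gamma_ppp*(1)^2 + 2*Gamma_ppq*(1)*(1) + Gamma_pqq*(1)^2) = 184131/183101
d^2q/dtau^2 = -(Gamma_qpp*(1)^2 + 2*Gamma_qpq*(1)*(1) + Gamma_qqq*(1)^2) = -33620/183101


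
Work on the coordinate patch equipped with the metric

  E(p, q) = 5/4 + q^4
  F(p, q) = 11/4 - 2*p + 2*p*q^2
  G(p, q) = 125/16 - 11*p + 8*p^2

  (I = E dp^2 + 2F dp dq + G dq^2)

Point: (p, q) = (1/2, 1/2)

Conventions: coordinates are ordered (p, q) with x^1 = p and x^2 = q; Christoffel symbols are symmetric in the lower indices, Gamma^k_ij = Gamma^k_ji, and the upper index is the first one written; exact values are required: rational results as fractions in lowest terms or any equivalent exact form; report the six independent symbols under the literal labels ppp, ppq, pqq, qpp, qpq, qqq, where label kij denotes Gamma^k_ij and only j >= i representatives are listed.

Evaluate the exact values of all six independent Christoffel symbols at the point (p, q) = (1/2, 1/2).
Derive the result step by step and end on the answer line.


E = 21/16, F = 2, G = 69/16 at the point
E_p = 0, E_q = 1/2, F_p = -3/2, F_q = 1, G_p = -3, G_q = 0
EG - F^2 = 425/256;  g^inv = (256/425) * [[69/16, -2], [-2, 21/16]]
first-kind symbols [ij,l] = (1/2)(d_i g_jl + d_j g_il - d_l g_ij): [pp,p] = E_p/2 = 0, [pp,q] = F_p - E_q/2 = -7/4, [pq,p] = E_q/2 = 1/4, [pq,q] = G_p/2 = -3/2, [qq,p] = F_q - G_p/2 = 5/2, [qq,q] = G_q/2 = 0
Gamma^p_ij = (G*[ij,p] - F*[ij,q])/(EG - F^2), Gamma^q_ij = (E*[ij,q] - F*[ij,p])/(EG - F^2)

Answer: Gamma_ppp = 896/425, Gamma_ppq = 1044/425, Gamma_pqq = 552/85, Gamma_qpp = -588/425, Gamma_qpq = -632/425, Gamma_qqq = -256/85


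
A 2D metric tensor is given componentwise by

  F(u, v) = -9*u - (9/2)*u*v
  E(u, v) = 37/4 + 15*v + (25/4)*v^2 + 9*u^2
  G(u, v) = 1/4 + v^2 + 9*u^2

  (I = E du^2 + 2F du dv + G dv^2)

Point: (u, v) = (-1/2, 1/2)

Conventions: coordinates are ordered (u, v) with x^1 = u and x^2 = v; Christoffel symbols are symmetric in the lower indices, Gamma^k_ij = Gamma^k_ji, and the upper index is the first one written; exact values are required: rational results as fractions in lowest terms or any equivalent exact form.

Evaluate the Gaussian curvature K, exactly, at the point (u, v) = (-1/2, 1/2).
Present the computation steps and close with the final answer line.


E = 329/16, F = 45/8, G = 11/4, EG - F^2 = 797/32 at the point
E_u = -9, E_v = 85/4, F_u = -45/4, F_v = 9/4, G_u = -9, G_v = 1
E_vv = 25/2, F_uv = -9/2, G_uu = 18
Compute both Brioschi determinants and normalise by (EG - F^2)^2.
M1 = [[-E_vv/2 + F_uv - G_uu/2, E_u/2, F_u - E_v/2], [F_v - G_u/2, E, F], [G_v/2, F, G]] = [[-79/4, -9/2, -175/8], [27/4, 329/16, 45/8], [1/2, 45/8, 11/4]]; det M1 = -16427/16
M2 = [[0, E_v/2, G_u/2], [E_v/2, E, F], [G_u/2, F, G]] = [[0, 85/8, -9/2], [85/8, 329/16, 45/8], [-9/2, 45/8, 11/4]]; det M2 = -323771/256
det M1 - det M2 = 60939/256; K = 60939/256 / (797/32)^2 = 243756/635209

Answer: K = 243756/635209


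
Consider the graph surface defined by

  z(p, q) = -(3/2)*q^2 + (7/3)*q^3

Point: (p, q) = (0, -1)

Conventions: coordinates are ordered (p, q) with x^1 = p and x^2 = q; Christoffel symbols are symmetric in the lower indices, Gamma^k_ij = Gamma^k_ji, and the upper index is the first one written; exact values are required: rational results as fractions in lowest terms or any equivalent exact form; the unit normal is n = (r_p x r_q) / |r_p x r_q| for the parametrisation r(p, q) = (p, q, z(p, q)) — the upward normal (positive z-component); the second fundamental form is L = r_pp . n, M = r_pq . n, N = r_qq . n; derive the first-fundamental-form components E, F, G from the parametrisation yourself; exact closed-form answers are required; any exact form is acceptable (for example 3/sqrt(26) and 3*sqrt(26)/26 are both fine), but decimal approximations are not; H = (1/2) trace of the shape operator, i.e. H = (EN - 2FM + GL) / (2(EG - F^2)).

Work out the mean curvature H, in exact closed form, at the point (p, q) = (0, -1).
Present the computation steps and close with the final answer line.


z_p = 0, z_q = 10, z_pp = 0, z_pq = 0, z_qq = -17
E = 1, F = 0, G = 101; answer radicand W^2 = 101
unnormalised second-form numerators: l = 0, m = 0, n = -17; L = l/sqrt(101), and similarly M = m/sqrt(W^2), N = n/sqrt(W^2)
H = (E*n - 2*F*m + G*l) / (2*(EG - F^2)*sqrt(W^2)); E*n - 2*F*m + G*l = -17, EG - F^2 = 101, so H = (-17/202)/sqrt(101)

Answer: H = -17*sqrt(101)/20402


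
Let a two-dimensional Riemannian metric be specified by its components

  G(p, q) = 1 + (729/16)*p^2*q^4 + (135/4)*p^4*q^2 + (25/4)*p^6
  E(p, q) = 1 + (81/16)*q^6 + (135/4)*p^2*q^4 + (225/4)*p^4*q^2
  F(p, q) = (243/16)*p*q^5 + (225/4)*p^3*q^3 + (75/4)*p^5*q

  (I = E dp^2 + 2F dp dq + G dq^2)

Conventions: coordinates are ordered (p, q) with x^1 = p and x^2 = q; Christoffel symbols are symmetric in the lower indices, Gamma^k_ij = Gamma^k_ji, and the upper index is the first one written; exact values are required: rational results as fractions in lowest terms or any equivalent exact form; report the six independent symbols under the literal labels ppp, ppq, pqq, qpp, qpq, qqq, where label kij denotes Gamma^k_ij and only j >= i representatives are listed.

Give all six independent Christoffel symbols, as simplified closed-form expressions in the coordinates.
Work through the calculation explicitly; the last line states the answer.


E = 1 + (81/16)*q^6 + (135/4)*p^2*q^4 + (225/4)*p^4*q^2; F = (243/16)*p*q^5 + (225/4)*p^3*q^3 + (75/4)*p^5*q; G = 1 + (729/16)*p^2*q^4 + (135/4)*p^4*q^2 + (25/4)*p^6
Gamma^k_ij = (1/2) g^{kl} (d_i g_jl + d_j g_il - d_l g_ij), with g^inv = (1/(EG-F^2)) [[G, -F], [-F, E]]
first partials: E_p = (135/2)*p*q^4 + 225*p^3*q^2, E_q = (243/8)*q^5 + 135*p^2*q^3 + (225/2)*p^4*q, F_p = (243/16)*q^5 + (675/4)*p^2*q^3 + (375/4)*p^4*q, F_q = (1215/16)*p*q^4 + (675/4)*p^3*q^2 + (75/4)*p^5, G_p = (729/8)*p*q^4 + 135*p^3*q^2 + (75/2)*p^5, G_q = (729/4)*p^2*q^3 + (135/2)*p^4*q
D = EG - F^2 = 1 + (81/16)*q^6 + (1269/16)*p^2*q^4 + 90*p^4*q^2 + (25/4)*p^6
expanded: Gamma^p_pp = (G E_p - 2F F_p + F E_q)/(2D), Gamma^p_pq = (G E_q - F G_p)/(2D), Gamma^p_qq = (2G F_q - G G_p - F G_q)/(2D), Gamma^q_pp = (2E F_p - E E_q - F E_p)/(2D), Gamma^q_pq = (E G_p - F E_q)/(2D), Gamma^q_qq = (E G_q - 2F F_q + F G_p)/(2D); substitute and cancel common factors

Answer: Gamma_ppp = (1800*p^3*q^2 + 540*p*q^4)/(100*p^6 + 1440*p^4*q^2 + 1269*p^2*q^4 + 81*q^6 + 16), Gamma_ppq = (900*p^4*q + 1080*p^2*q^3 + 243*q^5)/(100*p^6 + 1440*p^4*q^2 + 1269*p^2*q^4 + 81*q^6 + 16), Gamma_pqq = (1620*p^3*q^2 + 486*p*q^4)/(100*p^6 + 1440*p^4*q^2 + 1269*p^2*q^4 + 81*q^6 + 16), Gamma_qpp = (600*p^4*q + 1620*p^2*q^3)/(100*p^6 + 1440*p^4*q^2 + 1269*p^2*q^4 + 81*q^6 + 16), Gamma_qpq = (300*p^5 + 1080*p^3*q^2 + 729*p*q^4)/(100*p^6 + 1440*p^4*q^2 + 1269*p^2*q^4 + 81*q^6 + 16), Gamma_qqq = (540*p^4*q + 1458*p^2*q^3)/(100*p^6 + 1440*p^4*q^2 + 1269*p^2*q^4 + 81*q^6 + 16)


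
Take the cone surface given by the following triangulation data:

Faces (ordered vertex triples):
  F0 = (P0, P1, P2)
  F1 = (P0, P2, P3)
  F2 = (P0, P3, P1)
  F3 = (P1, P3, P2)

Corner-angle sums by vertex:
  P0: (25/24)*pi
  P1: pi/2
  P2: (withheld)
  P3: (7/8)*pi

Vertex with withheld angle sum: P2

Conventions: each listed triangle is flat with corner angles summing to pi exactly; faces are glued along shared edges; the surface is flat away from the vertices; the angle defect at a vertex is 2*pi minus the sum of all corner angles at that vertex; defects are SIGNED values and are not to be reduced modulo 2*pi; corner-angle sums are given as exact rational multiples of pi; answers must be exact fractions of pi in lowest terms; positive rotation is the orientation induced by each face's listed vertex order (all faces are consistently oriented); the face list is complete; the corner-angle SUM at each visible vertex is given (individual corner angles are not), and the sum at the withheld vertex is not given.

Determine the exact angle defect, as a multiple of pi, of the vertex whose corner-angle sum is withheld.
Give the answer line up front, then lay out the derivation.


Answer: defect(P2) = (5/12)*pi

V = 4, E = 6, F = 4; chi = V - E + F = 2
Gauss-Bonnet: total defect = 2*pi*chi = 4*pi; visible defects sum to (43/12)*pi


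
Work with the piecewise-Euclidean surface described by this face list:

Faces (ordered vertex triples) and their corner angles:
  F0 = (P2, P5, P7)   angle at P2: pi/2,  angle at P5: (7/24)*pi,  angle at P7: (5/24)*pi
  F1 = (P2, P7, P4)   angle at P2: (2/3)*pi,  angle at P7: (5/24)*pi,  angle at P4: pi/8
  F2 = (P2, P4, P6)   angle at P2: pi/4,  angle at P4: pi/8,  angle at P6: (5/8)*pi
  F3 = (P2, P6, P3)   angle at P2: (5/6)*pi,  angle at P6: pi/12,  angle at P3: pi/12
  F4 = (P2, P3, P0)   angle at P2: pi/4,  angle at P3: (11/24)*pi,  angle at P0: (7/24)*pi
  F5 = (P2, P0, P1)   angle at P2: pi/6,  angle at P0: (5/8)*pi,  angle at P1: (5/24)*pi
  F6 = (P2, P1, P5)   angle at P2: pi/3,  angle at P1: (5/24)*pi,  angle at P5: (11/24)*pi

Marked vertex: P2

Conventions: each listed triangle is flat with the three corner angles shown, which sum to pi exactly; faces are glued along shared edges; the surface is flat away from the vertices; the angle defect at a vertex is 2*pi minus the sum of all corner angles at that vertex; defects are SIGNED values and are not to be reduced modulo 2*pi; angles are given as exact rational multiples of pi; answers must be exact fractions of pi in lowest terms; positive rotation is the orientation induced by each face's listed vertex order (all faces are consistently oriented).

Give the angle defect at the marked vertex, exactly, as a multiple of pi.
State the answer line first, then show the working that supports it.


Answer: defect(P2) = -pi

Sum of corner angles at P2: 3*pi
defect = 2*pi - 3*pi


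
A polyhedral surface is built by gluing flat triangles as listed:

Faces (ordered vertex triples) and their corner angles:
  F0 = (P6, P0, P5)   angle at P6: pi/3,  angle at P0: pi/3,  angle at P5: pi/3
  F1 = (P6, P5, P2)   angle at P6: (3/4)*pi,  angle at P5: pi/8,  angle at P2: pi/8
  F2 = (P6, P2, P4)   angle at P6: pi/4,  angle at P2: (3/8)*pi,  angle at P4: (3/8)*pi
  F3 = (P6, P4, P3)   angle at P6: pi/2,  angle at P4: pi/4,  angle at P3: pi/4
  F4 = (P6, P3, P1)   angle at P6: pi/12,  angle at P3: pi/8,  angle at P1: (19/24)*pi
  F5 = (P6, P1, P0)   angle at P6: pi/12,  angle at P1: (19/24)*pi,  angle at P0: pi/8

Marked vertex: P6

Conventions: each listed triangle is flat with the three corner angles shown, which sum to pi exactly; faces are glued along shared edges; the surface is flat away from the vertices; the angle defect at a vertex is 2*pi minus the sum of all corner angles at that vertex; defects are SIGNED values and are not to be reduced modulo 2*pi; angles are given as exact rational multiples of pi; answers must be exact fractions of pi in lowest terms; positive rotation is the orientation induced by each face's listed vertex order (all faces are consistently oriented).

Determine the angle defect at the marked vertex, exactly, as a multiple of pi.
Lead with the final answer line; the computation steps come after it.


Answer: defect(P6) = 0

Sum of corner angles at P6: 2*pi
defect = 2*pi - 2*pi


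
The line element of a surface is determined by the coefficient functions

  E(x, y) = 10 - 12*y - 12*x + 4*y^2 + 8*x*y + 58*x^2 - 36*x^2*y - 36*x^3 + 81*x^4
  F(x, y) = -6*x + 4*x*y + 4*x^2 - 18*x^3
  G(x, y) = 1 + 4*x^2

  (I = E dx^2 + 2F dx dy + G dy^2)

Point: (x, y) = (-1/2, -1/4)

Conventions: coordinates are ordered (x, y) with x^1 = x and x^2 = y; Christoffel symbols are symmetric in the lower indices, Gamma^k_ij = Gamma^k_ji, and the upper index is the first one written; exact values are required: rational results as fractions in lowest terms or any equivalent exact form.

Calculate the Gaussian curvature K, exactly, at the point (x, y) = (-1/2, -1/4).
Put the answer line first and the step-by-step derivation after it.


Answer: K = -1024/579121

E = 745/16, F = 27/4, G = 2, EG - F^2 = 761/16 at the point
E_x = -297/2, E_y = -27, F_x = -49/2, F_y = -2, G_x = -4, G_y = 0
E_yy = 8, F_xy = 4, G_xx = 8
Evaluate Brioschi's two determinant matrices M1, M2 and divide by (EG - F^2)^2.
M1 = [[-E_yy/2 + F_xy - G_xx/2, E_x/2, F_x - E_y/2], [F_y - G_x/2, E, F], [G_y/2, F, G]] = [[-4, -297/4, -11], [0, 745/16, 27/4], [0, 27/4, 2]]; det M1 = -761/4
M2 = [[0, E_y/2, G_x/2], [E_y/2, E, F], [G_x/2, F, G]] = [[0, -27/2, -2], [-27/2, 745/16, 27/4], [-2, 27/4, 2]]; det M2 = -745/4
det M1 - det M2 = -4; K = -4 / (761/16)^2 = -1024/579121


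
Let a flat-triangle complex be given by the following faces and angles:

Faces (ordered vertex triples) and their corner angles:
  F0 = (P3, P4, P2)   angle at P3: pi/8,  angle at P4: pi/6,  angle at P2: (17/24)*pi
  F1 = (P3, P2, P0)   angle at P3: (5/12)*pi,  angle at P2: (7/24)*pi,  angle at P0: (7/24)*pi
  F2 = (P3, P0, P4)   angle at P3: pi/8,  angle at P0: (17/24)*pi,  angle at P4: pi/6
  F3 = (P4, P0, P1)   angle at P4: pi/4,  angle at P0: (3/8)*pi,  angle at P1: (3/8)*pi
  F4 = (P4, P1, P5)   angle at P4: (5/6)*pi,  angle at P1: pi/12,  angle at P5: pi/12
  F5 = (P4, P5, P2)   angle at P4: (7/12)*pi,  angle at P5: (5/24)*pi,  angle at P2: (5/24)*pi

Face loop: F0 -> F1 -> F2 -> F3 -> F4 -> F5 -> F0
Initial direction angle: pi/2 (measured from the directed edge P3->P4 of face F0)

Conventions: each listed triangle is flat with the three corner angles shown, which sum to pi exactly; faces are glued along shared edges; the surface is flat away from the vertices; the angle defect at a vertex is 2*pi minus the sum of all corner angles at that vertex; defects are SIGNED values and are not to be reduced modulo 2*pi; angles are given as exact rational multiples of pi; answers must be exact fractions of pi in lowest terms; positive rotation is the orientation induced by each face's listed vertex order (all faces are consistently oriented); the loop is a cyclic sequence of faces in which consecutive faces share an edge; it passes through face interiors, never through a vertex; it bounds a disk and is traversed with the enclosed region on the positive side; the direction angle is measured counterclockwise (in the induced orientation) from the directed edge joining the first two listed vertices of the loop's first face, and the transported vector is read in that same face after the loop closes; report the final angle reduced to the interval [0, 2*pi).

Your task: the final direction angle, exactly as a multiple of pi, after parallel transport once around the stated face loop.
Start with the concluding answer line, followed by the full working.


Answer: final direction angle = (11/6)*pi

enclosed vertex P3: corner angles sum to (2/3)*pi, defect = 2*pi - (2/3)*pi = (4/3)*pi
enclosed vertex P4: corner angles sum to 2*pi, defect = 2*pi - 2*pi = 0
by Gauss-Bonnet the loop rotates the vector by the enclosed defect sum (positive orientation, mod 2*pi)
final angle = pi/2 + (4/3)*pi = (11/6)*pi (mod 2*pi)


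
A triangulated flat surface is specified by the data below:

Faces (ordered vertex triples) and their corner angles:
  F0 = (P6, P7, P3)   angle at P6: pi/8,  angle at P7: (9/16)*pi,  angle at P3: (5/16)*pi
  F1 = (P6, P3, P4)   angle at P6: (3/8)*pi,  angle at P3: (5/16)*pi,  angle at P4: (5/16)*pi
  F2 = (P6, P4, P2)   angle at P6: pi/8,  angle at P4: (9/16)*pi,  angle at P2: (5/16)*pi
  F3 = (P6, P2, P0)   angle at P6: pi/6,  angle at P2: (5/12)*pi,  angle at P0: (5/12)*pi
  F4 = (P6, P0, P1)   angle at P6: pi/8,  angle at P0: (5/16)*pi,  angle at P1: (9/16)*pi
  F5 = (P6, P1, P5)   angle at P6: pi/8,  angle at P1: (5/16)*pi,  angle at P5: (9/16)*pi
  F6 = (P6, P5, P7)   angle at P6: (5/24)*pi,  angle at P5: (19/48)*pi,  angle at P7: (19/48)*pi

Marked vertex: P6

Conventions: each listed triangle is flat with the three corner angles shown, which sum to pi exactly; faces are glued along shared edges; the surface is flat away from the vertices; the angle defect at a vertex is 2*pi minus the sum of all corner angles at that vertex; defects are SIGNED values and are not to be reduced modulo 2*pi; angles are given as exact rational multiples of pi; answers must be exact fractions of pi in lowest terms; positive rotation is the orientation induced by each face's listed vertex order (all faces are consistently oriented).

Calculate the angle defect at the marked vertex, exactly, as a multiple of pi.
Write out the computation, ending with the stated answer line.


Sum of corner angles at P6: (5/4)*pi
defect = 2*pi - (5/4)*pi

Answer: defect(P6) = (3/4)*pi


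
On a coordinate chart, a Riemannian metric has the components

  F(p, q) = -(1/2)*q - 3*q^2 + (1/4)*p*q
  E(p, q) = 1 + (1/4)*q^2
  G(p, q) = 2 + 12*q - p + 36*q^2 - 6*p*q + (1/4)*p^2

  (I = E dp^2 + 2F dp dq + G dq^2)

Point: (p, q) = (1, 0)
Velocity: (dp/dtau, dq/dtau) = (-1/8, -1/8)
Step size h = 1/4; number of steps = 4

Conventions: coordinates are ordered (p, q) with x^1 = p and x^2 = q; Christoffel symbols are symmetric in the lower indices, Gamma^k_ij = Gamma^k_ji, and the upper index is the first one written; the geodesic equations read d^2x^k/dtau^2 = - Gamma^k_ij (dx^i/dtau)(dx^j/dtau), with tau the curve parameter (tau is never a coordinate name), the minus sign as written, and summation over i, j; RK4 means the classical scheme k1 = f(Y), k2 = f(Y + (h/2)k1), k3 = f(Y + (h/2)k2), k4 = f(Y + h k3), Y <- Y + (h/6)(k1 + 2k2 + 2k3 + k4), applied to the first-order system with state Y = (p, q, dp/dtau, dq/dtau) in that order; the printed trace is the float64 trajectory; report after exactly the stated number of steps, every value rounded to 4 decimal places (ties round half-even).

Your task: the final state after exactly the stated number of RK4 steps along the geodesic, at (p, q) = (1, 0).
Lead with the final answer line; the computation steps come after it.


Answer: p = 0.8740, q = -0.1347, dp/dtau = -0.1280, dq/dtau = -0.1348

f(Y) = (dp/dtau, dq/dtau, -Gamma^p_ij Y'^i Y'^j, -Gamma^q_ij Y'^i Y'^j) with the Gammas evaluated at the stage position; h = 0.250000; intermediate values shown to 6 dp
step 0: p = 1.0000, q = 0.0000, dp/dtau = -0.1250, dq/dtau = -0.1250
step 1:
  k1: at (p, q) = (1.000000, 0.000000), (dp/dtau, dq/dtau) = (-0.125000, -0.125000); Gamma_ppp = 0.000000, Gamma_ppq = 0.000000, Gamma_pqq = 0.000000, Gamma_qpp = 0.000000, Gamma_qpq = -0.200000, Gamma_qqq = 2.400000; k1 = (-0.125000, -0.125000, 0.000000, -0.031250)
  k2: at (p, q) = (0.984375, -0.015625), (dp/dtau, dq/dtau) = (-0.125000, -0.128906); Gamma_ppp = 0.000000, Gamma_ppq = -0.003334, Gamma_pqq = 0.040013, Gamma_qpp = 0.000000, Gamma_qpq = -0.176722, Gamma_qqq = 2.120663; k2 = (-0.125000, -0.128906, -0.000557, -0.029544)
  k3: at (p, q) = (0.984375, -0.016113), (dp/dtau, dq/dtau) = (-0.125070, -0.128693); Gamma_ppp = 0.000000, Gamma_ppq = -0.003446, Gamma_pqq = 0.041348, Gamma_qpp = 0.000000, Gamma_qpq = -0.175834, Gamma_qqq = 2.110005; k3 = (-0.125070, -0.128693, -0.000574, -0.029285)
  k4: at (p, q) = (0.968733, -0.032173), (dp/dtau, dq/dtau) = (-0.125143, -0.132321); Gamma_ppp = 0.000000, Gamma_ppq = -0.007283, Gamma_pqq = 0.087401, Gamma_qpp = 0.000000, Gamma_qpq = -0.146059, Gamma_qqq = 1.752713; k4 = (-0.125143, -0.132321, -0.001289, -0.025851)
  Y <- Y + (h/6)(k1 + 2k2 + 2k3 + k4): p = 0.9687, q = -0.0322, dp/dtau = -0.1251, dq/dtau = -0.1323
step 2:
  k1: at (p, q) = (0.968738, -0.032188), (dp/dtau, dq/dtau) = (-0.125148, -0.132282); Gamma_ppp = 0.000000, Gamma_ppq = -0.007287, Gamma_pqq = 0.087447, Gamma_qpp = 0.000000, Gamma_qpq = -0.146025, Gamma_qqq = 1.752301; k1 = (-0.125148, -0.132282, -0.001289, -0.025828)
  k2: at (p, q) = (0.953095, -0.048724), (dp/dtau, dq/dtau) = (-0.125309, -0.135510); Gamma_ppp = 0.000000, Gamma_ppq = -0.011557, Gamma_pqq = 0.138681, Gamma_qpp = 0.000000, Gamma_qpq = -0.109635, Gamma_qqq = 1.315618; k2 = (-0.125309, -0.135510, -0.002154, -0.020435)
  k3: at (p, q) = (0.953075, -0.049127), (dp/dtau, dq/dtau) = (-0.125417, -0.134836); Gamma_ppp = 0.000000, Gamma_ppq = -0.011665, Gamma_pqq = 0.139976, Gamma_qpp = 0.000000, Gamma_qpq = -0.108604, Gamma_qqq = 1.303250; k3 = (-0.125417, -0.134836, -0.002150, -0.020021)
  k4: at (p, q) = (0.937384, -0.065897), (dp/dtau, dq/dtau) = (-0.125686, -0.137287); Gamma_ppp = 0.000000, Gamma_ppq = -0.016158, Gamma_pqq = 0.193899, Gamma_qpp = 0.000000, Gamma_qpq = -0.066658, Gamma_qqq = 0.799898; k4 = (-0.125686, -0.137287, -0.003097, -0.012776)
  Y <- Y + (h/6)(k1 + 2k2 + 2k3 + k4): p = 0.9374, q = -0.0659, dp/dtau = -0.1257, dq/dtau = -0.1373
step 3:
  k1: at (p, q) = (0.937393, -0.065949), (dp/dtau, dq/dtau) = (-0.125689, -0.137261); Gamma_ppp = 0.000000, Gamma_ppq = -0.016172, Gamma_pqq = 0.194068, Gamma_qpp = 0.000000, Gamma_qpq = -0.066509, Gamma_qqq = 0.798106; k1 = (-0.125689, -0.137261, -0.003098, -0.012742)
  k2: at (p, q) = (0.921682, -0.083107), (dp/dtau, dq/dtau) = (-0.126077, -0.138854); Gamma_ppp = 0.000000, Gamma_ppq = -0.020707, Gamma_pqq = 0.248484, Gamma_qpp = 0.000000, Gamma_qpq = -0.020191, Gamma_qqq = 0.242292; k2 = (-0.126077, -0.138854, -0.004066, -0.003965)
  k3: at (p, q) = (0.921633, -0.083306), (dp/dtau, dq/dtau) = (-0.126198, -0.137757); Gamma_ppp = 0.000000, Gamma_ppq = -0.020758, Gamma_pqq = 0.249100, Gamma_qpp = 0.000000, Gamma_qpq = -0.019609, Gamma_qqq = 0.235313; k3 = (-0.126198, -0.137757, -0.004005, -0.003784)
  k4: at (p, q) = (0.905844, -0.100388), (dp/dtau, dq/dtau) = (-0.126691, -0.138207); Gamma_ppp = 0.000000, Gamma_ppq = -0.024958, Gamma_pqq = 0.299496, Gamma_qpp = 0.000000, Gamma_qpq = 0.027473, Gamma_qqq = -0.329677; k4 = (-0.126691, -0.138207, -0.004847, 0.005335)
  Y <- Y + (h/6)(k1 + 2k2 + 2k3 + k4): p = 0.9059, q = -0.1005, dp/dtau = -0.1267, dq/dtau = -0.1382
step 4:
  k1: at (p, q) = (0.905854, -0.100478), (dp/dtau, dq/dtau) = (-0.126693, -0.138216); Gamma_ppp = 0.000000, Gamma_ppq = -0.024979, Gamma_pqq = 0.299744, Gamma_qpp = 0.000000, Gamma_qpq = 0.027741, Gamma_qqq = -0.332894; k1 = (-0.126693, -0.138216, -0.004851, 0.005388)
  k2: at (p, q) = (0.890018, -0.117755), (dp/dtau, dq/dtau) = (-0.127300, -0.137542); Gamma_ppp = 0.000000, Gamma_ppq = -0.028681, Gamma_pqq = 0.344168, Gamma_qpp = 0.000000, Gamma_qpq = 0.073818, Gamma_qqq = -0.885818; k2 = (-0.127300, -0.137542, -0.005507, 0.014173)
  k3: at (p, q) = (0.889942, -0.117671), (dp/dtau, dq/dtau) = (-0.127381, -0.136444); Gamma_ppp = 0.000000, Gamma_ppq = -0.028665, Gamma_pqq = 0.343979, Gamma_qpp = 0.000000, Gamma_qpq = 0.073566, Gamma_qqq = -0.882790; k3 = (-0.127381, -0.136444, -0.005407, 0.013878)
  k4: at (p, q) = (0.874009, -0.134589), (dp/dtau, dq/dtau) = (-0.128045, -0.134746); Gamma_ppp = 0.000000, Gamma_ppq = -0.031614, Gamma_pqq = 0.379363, Gamma_qpp = 0.000000, Gamma_qpq = 0.114879, Gamma_qqq = -1.378552; k4 = (-0.128045, -0.134746, -0.005797, 0.021066)
  Y <- Y + (h/6)(k1 + 2k2 + 2k3 + k4): p = 0.8740, q = -0.1347, dp/dtau = -0.1280, dq/dtau = -0.1348
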